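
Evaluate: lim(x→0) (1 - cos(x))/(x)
This is a 0/0 indeterminate form.

Apply L'Hôpital's rule: differentiate numerator and denominator separately.
  f(x) = 1 - cos(x)   ⇒   f'(x) = sin(x)
  g(x) = x   ⇒   g'(x) = 1
  lim(x→0) f'(x)/g'(x) = lim(x→0) (sin(x))/(1)
  = 0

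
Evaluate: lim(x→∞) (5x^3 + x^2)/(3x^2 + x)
This is an ∞/∞ indeterminate form.

Apply L'Hôpital's rule: differentiate numerator and denominator separately.
  f(x) = 5·x^3 + x^2   ⇒   f'(x) = 15·x^2 + 2·x
  g(x) = 3·x^2 + x   ⇒   g'(x) = 6·x + 1
  lim(x→∞) f'(x)/g'(x) = lim(x→∞) (15·x^2 + 2·x)/(6·x + 1)
  = ∞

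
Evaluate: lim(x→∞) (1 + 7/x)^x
This is an exponential indeterminate form.

For exponential indeterminate forms, take the natural log:
  Let L = lim(x→∞) (1 + 7/x)^x
  Then ln(L) = lim(x→∞) [exponent × ln(base)]
  Evaluate using L'Hôpital or standard limits, then exponentiate.
  L = e^(7)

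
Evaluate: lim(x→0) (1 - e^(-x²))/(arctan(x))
This is a 0/0 indeterminate form.

Apply L'Hôpital's rule: differentiate numerator and denominator separately.
  f(x) = 1 - e^(-x^2)   ⇒   f'(x) = 2·x·e^(-x^2)
  g(x) = atan(x)   ⇒   g'(x) = 1/(x^2 + 1)
  lim(x→0) f'(x)/g'(x) = lim(x→0) (2·x·e^(-x^2))/(1/(x^2 + 1))
  = 0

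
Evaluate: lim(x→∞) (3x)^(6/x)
This is an exponential indeterminate form.

For exponential indeterminate forms, take the natural log:
  Let L = lim(x→∞) (3x)^(6/x)
  Then ln(L) = lim(x→∞) [exponent × ln(base)]
  Evaluate using L'Hôpital or standard limits, then exponentiate.
  L = 1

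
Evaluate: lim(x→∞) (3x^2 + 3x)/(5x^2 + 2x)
This is an ∞/∞ indeterminate form.

Apply L'Hôpital's rule: differentiate numerator and denominator separately.
  f(x) = 3·x^2 + 3·x   ⇒   f'(x) = 6·x + 3
  g(x) = 5·x^2 + 2·x   ⇒   g'(x) = 10·x + 2
  lim(x→∞) f'(x)/g'(x) = lim(x→∞) (6·x + 3)/(10·x + 2)
  = 3/5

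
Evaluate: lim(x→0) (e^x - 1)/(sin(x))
This is a 0/0 indeterminate form.

Apply L'Hôpital's rule: differentiate numerator and denominator separately.
  f(x) = e^(x) - 1   ⇒   f'(x) = e^(x)
  g(x) = sin(x)   ⇒   g'(x) = cos(x)
  lim(x→0) f'(x)/g'(x) = lim(x→0) (e^(x))/(cos(x))
  = 1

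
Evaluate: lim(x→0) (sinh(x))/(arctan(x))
This is a 0/0 indeterminate form.

Apply L'Hôpital's rule: differentiate numerator and denominator separately.
  f(x) = sinh(x)   ⇒   f'(x) = cosh(x)
  g(x) = atan(x)   ⇒   g'(x) = 1/(x^2 + 1)
  lim(x→0) f'(x)/g'(x) = lim(x→0) (cosh(x))/(1/(x^2 + 1))
  = 1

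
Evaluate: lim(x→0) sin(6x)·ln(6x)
This is a 0·∞ indeterminate form.

Rewrite 0·∞ as a quotient (0/0 or ∞/∞ form), then apply L'Hôpital's rule:
  lim(x→0) sin(6x)·ln(6x) = 0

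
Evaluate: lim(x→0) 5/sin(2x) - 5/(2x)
This is an ∞-∞ indeterminate form.

Combine fractions or rationalize to convert ∞-∞ to 0/0 form:
  lim(x→0) 5/sin(2x) - 5/(2x) = 0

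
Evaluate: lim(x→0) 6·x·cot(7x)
This is a 0·∞ indeterminate form.

Rewrite 0·∞ as a quotient (0/0 or ∞/∞ form), then apply L'Hôpital's rule:
  lim(x→0) 6·x·cot(7x) = 6/7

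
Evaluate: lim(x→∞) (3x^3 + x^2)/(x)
This is an ∞/∞ indeterminate form.

Apply L'Hôpital's rule: differentiate numerator and denominator separately.
  f(x) = 3·x^3 + x^2   ⇒   f'(x) = 9·x^2 + 2·x
  g(x) = x   ⇒   g'(x) = 1
  lim(x→∞) f'(x)/g'(x) = lim(x→∞) (9·x^2 + 2·x)/(1)
  = ∞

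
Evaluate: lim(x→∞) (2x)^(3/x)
This is an exponential indeterminate form.

For exponential indeterminate forms, take the natural log:
  Let L = lim(x→∞) (2x)^(3/x)
  Then ln(L) = lim(x→∞) [exponent × ln(base)]
  Evaluate using L'Hôpital or standard limits, then exponentiate.
  L = 1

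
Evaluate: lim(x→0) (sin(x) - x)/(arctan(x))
This is a 0/0 indeterminate form.

Apply L'Hôpital's rule: differentiate numerator and denominator separately.
  f(x) = -x + sin(x)   ⇒   f'(x) = cos(x) - 1
  g(x) = atan(x)   ⇒   g'(x) = 1/(x^2 + 1)
  lim(x→0) f'(x)/g'(x) = lim(x→0) (cos(x) - 1)/(1/(x^2 + 1))
  = 0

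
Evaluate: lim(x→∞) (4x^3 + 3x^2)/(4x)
This is an ∞/∞ indeterminate form.

Apply L'Hôpital's rule: differentiate numerator and denominator separately.
  f(x) = 4·x^3 + 3·x^2   ⇒   f'(x) = 12·x^2 + 6·x
  g(x) = 4·x   ⇒   g'(x) = 4
  lim(x→∞) f'(x)/g'(x) = lim(x→∞) (12·x^2 + 6·x)/(4)
  = ∞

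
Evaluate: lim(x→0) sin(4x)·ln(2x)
This is a 0·∞ indeterminate form.

Rewrite 0·∞ as a quotient (0/0 or ∞/∞ form), then apply L'Hôpital's rule:
  lim(x→0) sin(4x)·ln(2x) = 0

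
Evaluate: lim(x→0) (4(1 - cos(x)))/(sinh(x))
This is a 0/0 indeterminate form.

Apply L'Hôpital's rule: differentiate numerator and denominator separately.
  f(x) = 4 - 4·cos(x)   ⇒   f'(x) = 4·sin(x)
  g(x) = sinh(x)   ⇒   g'(x) = cosh(x)
  lim(x→0) f'(x)/g'(x) = lim(x→0) (4·sin(x))/(cosh(x))
  = 0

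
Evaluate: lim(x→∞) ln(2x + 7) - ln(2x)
This is an ∞-∞ indeterminate form.

Combine fractions or rationalize to convert ∞-∞ to 0/0 form:
  lim(x→∞) ln(2x + 7) - ln(2x) = 0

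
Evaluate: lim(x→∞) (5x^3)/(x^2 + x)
This is an ∞/∞ indeterminate form.

Apply L'Hôpital's rule: differentiate numerator and denominator separately.
  f(x) = 5·x^3   ⇒   f'(x) = 15·x^2
  g(x) = x^2 + x   ⇒   g'(x) = 2·x + 1
  lim(x→∞) f'(x)/g'(x) = lim(x→∞) (15·x^2)/(2·x + 1)
  = ∞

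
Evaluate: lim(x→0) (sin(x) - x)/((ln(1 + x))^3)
This is a 0/0 indeterminate form.

Apply L'Hôpital's rule: differentiate numerator and denominator separately.
  f(x) = -x + sin(x)   ⇒   f'(x) = cos(x) - 1
  g(x) = ln(x + 1)^3   ⇒   g'(x) = 3·ln(x + 1)^2/(x + 1)
  lim(x→0) f'(x)/g'(x) = lim(x→0) (cos(x) - 1)/(3·ln(x + 1)^2/(x + 1))
  = -1/6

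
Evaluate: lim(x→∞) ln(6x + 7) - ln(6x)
This is an ∞-∞ indeterminate form.

Combine fractions or rationalize to convert ∞-∞ to 0/0 form:
  lim(x→∞) ln(6x + 7) - ln(6x) = 0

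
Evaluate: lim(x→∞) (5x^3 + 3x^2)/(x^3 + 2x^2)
This is an ∞/∞ indeterminate form.

Apply L'Hôpital's rule: differentiate numerator and denominator separately.
  f(x) = 5·x^3 + 3·x^2   ⇒   f'(x) = 15·x^2 + 6·x
  g(x) = x^3 + 2·x^2   ⇒   g'(x) = 3·x^2 + 4·x
  lim(x→∞) f'(x)/g'(x) = lim(x→∞) (15·x^2 + 6·x)/(3·x^2 + 4·x)
  = 5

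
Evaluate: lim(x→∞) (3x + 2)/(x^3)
This is an ∞/∞ indeterminate form.

Apply L'Hôpital's rule: differentiate numerator and denominator separately.
  f(x) = 3·x + 2   ⇒   f'(x) = 3
  g(x) = x^3   ⇒   g'(x) = 3·x^2
  lim(x→∞) f'(x)/g'(x) = lim(x→∞) (3)/(3·x^2)
  = 0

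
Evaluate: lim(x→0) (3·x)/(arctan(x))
This is a 0/0 indeterminate form.

Apply L'Hôpital's rule: differentiate numerator and denominator separately.
  f(x) = 3·x   ⇒   f'(x) = 3
  g(x) = atan(x)   ⇒   g'(x) = 1/(x^2 + 1)
  lim(x→0) f'(x)/g'(x) = lim(x→0) (3)/(1/(x^2 + 1))
  = 3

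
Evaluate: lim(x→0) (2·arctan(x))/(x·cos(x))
This is a 0/0 indeterminate form.

Apply L'Hôpital's rule: differentiate numerator and denominator separately.
  f(x) = 2·atan(x)   ⇒   f'(x) = 2/(x^2 + 1)
  g(x) = x·cos(x)   ⇒   g'(x) = -x·sin(x) + cos(x)
  lim(x→0) f'(x)/g'(x) = lim(x→0) (2/(x^2 + 1))/(-x·sin(x) + cos(x))
  = 2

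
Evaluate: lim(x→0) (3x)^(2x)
This is an exponential indeterminate form.

For exponential indeterminate forms, take the natural log:
  Let L = lim(x→0) (3x)^(2x)
  Then ln(L) = lim(x→0) [exponent × ln(base)]
  Evaluate using L'Hôpital or standard limits, then exponentiate.
  L = 1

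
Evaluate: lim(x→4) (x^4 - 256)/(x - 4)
This is a standard limit.

Factor or rationalize the expression:
  lim(x→4) (x^4 - 256)/(x - 4) = 256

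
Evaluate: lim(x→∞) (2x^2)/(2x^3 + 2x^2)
This is an ∞/∞ indeterminate form.

Apply L'Hôpital's rule: differentiate numerator and denominator separately.
  f(x) = 2·x^2   ⇒   f'(x) = 4·x
  g(x) = 2·x^3 + 2·x^2   ⇒   g'(x) = 6·x^2 + 4·x
  lim(x→∞) f'(x)/g'(x) = lim(x→∞) (4·x)/(6·x^2 + 4·x)
  = 0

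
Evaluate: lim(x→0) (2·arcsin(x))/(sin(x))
This is a 0/0 indeterminate form.

Apply L'Hôpital's rule: differentiate numerator and denominator separately.
  f(x) = 2·asin(x)   ⇒   f'(x) = 2/sqrt(1 - x^2)
  g(x) = sin(x)   ⇒   g'(x) = cos(x)
  lim(x→0) f'(x)/g'(x) = lim(x→0) (2/sqrt(1 - x^2))/(cos(x))
  = 2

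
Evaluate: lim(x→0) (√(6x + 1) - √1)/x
This is a standard limit.

Factor or rationalize the expression:
  lim(x→0) (√(6x + 1) - √1)/x = 3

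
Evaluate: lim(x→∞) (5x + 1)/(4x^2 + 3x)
This is an ∞/∞ indeterminate form.

Apply L'Hôpital's rule: differentiate numerator and denominator separately.
  f(x) = 5·x + 1   ⇒   f'(x) = 5
  g(x) = 4·x^2 + 3·x   ⇒   g'(x) = 8·x + 3
  lim(x→∞) f'(x)/g'(x) = lim(x→∞) (5)/(8·x + 3)
  = 0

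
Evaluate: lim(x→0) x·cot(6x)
This is a 0·∞ indeterminate form.

Rewrite 0·∞ as a quotient (0/0 or ∞/∞ form), then apply L'Hôpital's rule:
  lim(x→0) x·cot(6x) = 1/6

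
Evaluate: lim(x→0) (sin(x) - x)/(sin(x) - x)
This is a 0/0 indeterminate form.

Apply L'Hôpital's rule: differentiate numerator and denominator separately.
  f(x) = -x + sin(x)   ⇒   f'(x) = cos(x) - 1
  g(x) = -x + sin(x)   ⇒   g'(x) = cos(x) - 1
  lim(x→0) f'(x)/g'(x) = lim(x→0) (cos(x) - 1)/(cos(x) - 1)
  = 1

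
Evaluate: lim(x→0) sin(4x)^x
This is an exponential indeterminate form.

For exponential indeterminate forms, take the natural log:
  Let L = lim(x→0) sin(4x)^x
  Then ln(L) = lim(x→0) [exponent × ln(base)]
  Evaluate using L'Hôpital or standard limits, then exponentiate.
  L = 1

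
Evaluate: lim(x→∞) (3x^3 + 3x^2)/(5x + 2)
This is an ∞/∞ indeterminate form.

Apply L'Hôpital's rule: differentiate numerator and denominator separately.
  f(x) = 3·x^3 + 3·x^2   ⇒   f'(x) = 9·x^2 + 6·x
  g(x) = 5·x + 2   ⇒   g'(x) = 5
  lim(x→∞) f'(x)/g'(x) = lim(x→∞) (9·x^2 + 6·x)/(5)
  = ∞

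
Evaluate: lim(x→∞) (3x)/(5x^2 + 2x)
This is an ∞/∞ indeterminate form.

Apply L'Hôpital's rule: differentiate numerator and denominator separately.
  f(x) = 3·x   ⇒   f'(x) = 3
  g(x) = 5·x^2 + 2·x   ⇒   g'(x) = 10·x + 2
  lim(x→∞) f'(x)/g'(x) = lim(x→∞) (3)/(10·x + 2)
  = 0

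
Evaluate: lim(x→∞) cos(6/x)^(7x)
This is an exponential indeterminate form.

For exponential indeterminate forms, take the natural log:
  Let L = lim(x→∞) cos(6/x)^(7x)
  Then ln(L) = lim(x→∞) [exponent × ln(base)]
  Evaluate using L'Hôpital or standard limits, then exponentiate.
  L = 1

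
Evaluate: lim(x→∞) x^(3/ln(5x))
This is an exponential indeterminate form.

For exponential indeterminate forms, take the natural log:
  Let L = lim(x→∞) x^(3/ln(5x))
  Then ln(L) = lim(x→∞) [exponent × ln(base)]
  Evaluate using L'Hôpital or standard limits, then exponentiate.
  L = e^(3)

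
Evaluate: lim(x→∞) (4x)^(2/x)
This is an exponential indeterminate form.

For exponential indeterminate forms, take the natural log:
  Let L = lim(x→∞) (4x)^(2/x)
  Then ln(L) = lim(x→∞) [exponent × ln(base)]
  Evaluate using L'Hôpital or standard limits, then exponentiate.
  L = 1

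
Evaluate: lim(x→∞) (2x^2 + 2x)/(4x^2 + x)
This is an ∞/∞ indeterminate form.

Apply L'Hôpital's rule: differentiate numerator and denominator separately.
  f(x) = 2·x^2 + 2·x   ⇒   f'(x) = 4·x + 2
  g(x) = 4·x^2 + x   ⇒   g'(x) = 8·x + 1
  lim(x→∞) f'(x)/g'(x) = lim(x→∞) (4·x + 2)/(8·x + 1)
  = 1/2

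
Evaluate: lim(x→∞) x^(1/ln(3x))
This is an exponential indeterminate form.

For exponential indeterminate forms, take the natural log:
  Let L = lim(x→∞) x^(1/ln(3x))
  Then ln(L) = lim(x→∞) [exponent × ln(base)]
  Evaluate using L'Hôpital or standard limits, then exponentiate.
  L = e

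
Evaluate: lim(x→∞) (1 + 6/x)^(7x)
This is an exponential indeterminate form.

For exponential indeterminate forms, take the natural log:
  Let L = lim(x→∞) (1 + 6/x)^(7x)
  Then ln(L) = lim(x→∞) [exponent × ln(base)]
  Evaluate using L'Hôpital or standard limits, then exponentiate.
  L = e^(42)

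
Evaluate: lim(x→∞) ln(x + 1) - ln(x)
This is an ∞-∞ indeterminate form.

Combine fractions or rationalize to convert ∞-∞ to 0/0 form:
  lim(x→∞) ln(x + 1) - ln(x) = 0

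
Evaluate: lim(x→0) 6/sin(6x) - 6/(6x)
This is an ∞-∞ indeterminate form.

Combine fractions or rationalize to convert ∞-∞ to 0/0 form:
  lim(x→0) 6/sin(6x) - 6/(6x) = 0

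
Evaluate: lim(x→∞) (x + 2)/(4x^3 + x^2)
This is an ∞/∞ indeterminate form.

Apply L'Hôpital's rule: differentiate numerator and denominator separately.
  f(x) = x + 2   ⇒   f'(x) = 1
  g(x) = 4·x^3 + x^2   ⇒   g'(x) = 12·x^2 + 2·x
  lim(x→∞) f'(x)/g'(x) = lim(x→∞) (1)/(12·x^2 + 2·x)
  = 0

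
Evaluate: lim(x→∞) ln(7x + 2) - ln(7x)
This is an ∞-∞ indeterminate form.

Combine fractions or rationalize to convert ∞-∞ to 0/0 form:
  lim(x→∞) ln(7x + 2) - ln(7x) = 0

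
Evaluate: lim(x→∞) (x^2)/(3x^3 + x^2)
This is an ∞/∞ indeterminate form.

Apply L'Hôpital's rule: differentiate numerator and denominator separately.
  f(x) = x^2   ⇒   f'(x) = 2·x
  g(x) = 3·x^3 + x^2   ⇒   g'(x) = 9·x^2 + 2·x
  lim(x→∞) f'(x)/g'(x) = lim(x→∞) (2·x)/(9·x^2 + 2·x)
  = 0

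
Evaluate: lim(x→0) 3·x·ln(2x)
This is a 0·∞ indeterminate form.

Rewrite 0·∞ as a quotient (0/0 or ∞/∞ form), then apply L'Hôpital's rule:
  lim(x→0) 3·x·ln(2x) = 0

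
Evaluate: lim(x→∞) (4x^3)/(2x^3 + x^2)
This is an ∞/∞ indeterminate form.

Apply L'Hôpital's rule: differentiate numerator and denominator separately.
  f(x) = 4·x^3   ⇒   f'(x) = 12·x^2
  g(x) = 2·x^3 + x^2   ⇒   g'(x) = 6·x^2 + 2·x
  lim(x→∞) f'(x)/g'(x) = lim(x→∞) (12·x^2)/(6·x^2 + 2·x)
  = 2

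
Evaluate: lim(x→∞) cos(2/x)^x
This is an exponential indeterminate form.

For exponential indeterminate forms, take the natural log:
  Let L = lim(x→∞) cos(2/x)^x
  Then ln(L) = lim(x→∞) [exponent × ln(base)]
  Evaluate using L'Hôpital or standard limits, then exponentiate.
  L = 1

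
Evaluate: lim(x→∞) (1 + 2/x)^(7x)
This is an exponential indeterminate form.

For exponential indeterminate forms, take the natural log:
  Let L = lim(x→∞) (1 + 2/x)^(7x)
  Then ln(L) = lim(x→∞) [exponent × ln(base)]
  Evaluate using L'Hôpital or standard limits, then exponentiate.
  L = e^(14)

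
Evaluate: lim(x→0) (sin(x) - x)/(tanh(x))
This is a 0/0 indeterminate form.

Apply L'Hôpital's rule: differentiate numerator and denominator separately.
  f(x) = -x + sin(x)   ⇒   f'(x) = cos(x) - 1
  g(x) = tanh(x)   ⇒   g'(x) = 1 - tanh(x)^2
  lim(x→0) f'(x)/g'(x) = lim(x→0) (cos(x) - 1)/(1 - tanh(x)^2)
  = 0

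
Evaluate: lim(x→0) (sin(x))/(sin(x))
This is a 0/0 indeterminate form.

Apply L'Hôpital's rule: differentiate numerator and denominator separately.
  f(x) = sin(x)   ⇒   f'(x) = cos(x)
  g(x) = sin(x)   ⇒   g'(x) = cos(x)
  lim(x→0) f'(x)/g'(x) = lim(x→0) (cos(x))/(cos(x))
  = 1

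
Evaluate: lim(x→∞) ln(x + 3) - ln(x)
This is an ∞-∞ indeterminate form.

Combine fractions or rationalize to convert ∞-∞ to 0/0 form:
  lim(x→∞) ln(x + 3) - ln(x) = 0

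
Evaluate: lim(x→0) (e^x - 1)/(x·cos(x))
This is a 0/0 indeterminate form.

Apply L'Hôpital's rule: differentiate numerator and denominator separately.
  f(x) = e^(x) - 1   ⇒   f'(x) = e^(x)
  g(x) = x·cos(x)   ⇒   g'(x) = -x·sin(x) + cos(x)
  lim(x→0) f'(x)/g'(x) = lim(x→0) (e^(x))/(-x·sin(x) + cos(x))
  = 1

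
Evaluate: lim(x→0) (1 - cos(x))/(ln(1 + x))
This is a 0/0 indeterminate form.

Apply L'Hôpital's rule: differentiate numerator and denominator separately.
  f(x) = 1 - cos(x)   ⇒   f'(x) = sin(x)
  g(x) = ln(x + 1)   ⇒   g'(x) = 1/(x + 1)
  lim(x→0) f'(x)/g'(x) = lim(x→0) (sin(x))/(1/(x + 1))
  = 0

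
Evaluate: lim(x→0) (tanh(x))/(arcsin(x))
This is a 0/0 indeterminate form.

Apply L'Hôpital's rule: differentiate numerator and denominator separately.
  f(x) = tanh(x)   ⇒   f'(x) = 1 - tanh(x)^2
  g(x) = asin(x)   ⇒   g'(x) = 1/sqrt(1 - x^2)
  lim(x→0) f'(x)/g'(x) = lim(x→0) (1 - tanh(x)^2)/(1/sqrt(1 - x^2))
  = 1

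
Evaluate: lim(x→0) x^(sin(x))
This is an exponential indeterminate form.

For exponential indeterminate forms, take the natural log:
  Let L = lim(x→0) x^(sin(x))
  Then ln(L) = lim(x→0) [exponent × ln(base)]
  Evaluate using L'Hôpital or standard limits, then exponentiate.
  L = 1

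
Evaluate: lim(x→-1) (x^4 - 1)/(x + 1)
This is a standard limit.

Factor or rationalize the expression:
  lim(x→-1) (x^4 - 1)/(x + 1) = -4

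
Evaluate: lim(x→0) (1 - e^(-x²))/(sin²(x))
This is a 0/0 indeterminate form.

Apply L'Hôpital's rule: differentiate numerator and denominator separately.
  f(x) = 1 - e^(-x^2)   ⇒   f'(x) = 2·x·e^(-x^2)
  g(x) = sin(x)^2   ⇒   g'(x) = 2·sin(x)·cos(x)
  lim(x→0) f'(x)/g'(x) = lim(x→0) (2·x·e^(-x^2))/(2·sin(x)·cos(x))
  = 1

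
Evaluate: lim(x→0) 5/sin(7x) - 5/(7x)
This is an ∞-∞ indeterminate form.

Combine fractions or rationalize to convert ∞-∞ to 0/0 form:
  lim(x→0) 5/sin(7x) - 5/(7x) = 0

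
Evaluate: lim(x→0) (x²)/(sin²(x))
This is a 0/0 indeterminate form.

Apply L'Hôpital's rule: differentiate numerator and denominator separately.
  f(x) = x^2   ⇒   f'(x) = 2·x
  g(x) = sin(x)^2   ⇒   g'(x) = 2·sin(x)·cos(x)
  lim(x→0) f'(x)/g'(x) = lim(x→0) (2·x)/(2·sin(x)·cos(x))
  = 1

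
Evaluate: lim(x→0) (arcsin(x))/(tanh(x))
This is a 0/0 indeterminate form.

Apply L'Hôpital's rule: differentiate numerator and denominator separately.
  f(x) = asin(x)   ⇒   f'(x) = 1/sqrt(1 - x^2)
  g(x) = tanh(x)   ⇒   g'(x) = 1 - tanh(x)^2
  lim(x→0) f'(x)/g'(x) = lim(x→0) (1/sqrt(1 - x^2))/(1 - tanh(x)^2)
  = 1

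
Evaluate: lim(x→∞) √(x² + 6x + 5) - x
This is an ∞-∞ indeterminate form.

Combine fractions or rationalize to convert ∞-∞ to 0/0 form:
  lim(x→∞) √(x² + 6x + 5) - x = 3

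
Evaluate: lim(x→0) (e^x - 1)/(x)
This is a 0/0 indeterminate form.

Apply L'Hôpital's rule: differentiate numerator and denominator separately.
  f(x) = e^(x) - 1   ⇒   f'(x) = e^(x)
  g(x) = x   ⇒   g'(x) = 1
  lim(x→0) f'(x)/g'(x) = lim(x→0) (e^(x))/(1)
  = 1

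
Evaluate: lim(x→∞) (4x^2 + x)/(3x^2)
This is an ∞/∞ indeterminate form.

Apply L'Hôpital's rule: differentiate numerator and denominator separately.
  f(x) = 4·x^2 + x   ⇒   f'(x) = 8·x + 1
  g(x) = 3·x^2   ⇒   g'(x) = 6·x
  lim(x→∞) f'(x)/g'(x) = lim(x→∞) (8·x + 1)/(6·x)
  = 4/3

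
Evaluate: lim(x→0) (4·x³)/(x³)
This is a 0/0 indeterminate form.

Apply L'Hôpital's rule: differentiate numerator and denominator separately.
  f(x) = 4·x^3   ⇒   f'(x) = 12·x^2
  g(x) = x^3   ⇒   g'(x) = 3·x^2
  lim(x→0) f'(x)/g'(x) = lim(x→0) (12·x^2)/(3·x^2)
  = 4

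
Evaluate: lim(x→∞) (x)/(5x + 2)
This is an ∞/∞ indeterminate form.

Apply L'Hôpital's rule: differentiate numerator and denominator separately.
  f(x) = x   ⇒   f'(x) = 1
  g(x) = 5·x + 2   ⇒   g'(x) = 5
  lim(x→∞) f'(x)/g'(x) = lim(x→∞) (1)/(5)
  = 1/5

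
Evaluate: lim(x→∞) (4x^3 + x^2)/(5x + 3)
This is an ∞/∞ indeterminate form.

Apply L'Hôpital's rule: differentiate numerator and denominator separately.
  f(x) = 4·x^3 + x^2   ⇒   f'(x) = 12·x^2 + 2·x
  g(x) = 5·x + 3   ⇒   g'(x) = 5
  lim(x→∞) f'(x)/g'(x) = lim(x→∞) (12·x^2 + 2·x)/(5)
  = ∞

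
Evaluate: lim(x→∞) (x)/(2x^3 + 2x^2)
This is an ∞/∞ indeterminate form.

Apply L'Hôpital's rule: differentiate numerator and denominator separately.
  f(x) = x   ⇒   f'(x) = 1
  g(x) = 2·x^3 + 2·x^2   ⇒   g'(x) = 6·x^2 + 4·x
  lim(x→∞) f'(x)/g'(x) = lim(x→∞) (1)/(6·x^2 + 4·x)
  = 0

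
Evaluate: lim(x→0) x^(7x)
This is an exponential indeterminate form.

For exponential indeterminate forms, take the natural log:
  Let L = lim(x→0) x^(7x)
  Then ln(L) = lim(x→0) [exponent × ln(base)]
  Evaluate using L'Hôpital or standard limits, then exponentiate.
  L = 1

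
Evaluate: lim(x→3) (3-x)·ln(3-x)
This is a 0·∞ indeterminate form.

Rewrite 0·∞ as a quotient (0/0 or ∞/∞ form), then apply L'Hôpital's rule:
  lim(x→3) (3-x)·ln(3-x) = 0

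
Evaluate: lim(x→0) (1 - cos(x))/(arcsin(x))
This is a 0/0 indeterminate form.

Apply L'Hôpital's rule: differentiate numerator and denominator separately.
  f(x) = 1 - cos(x)   ⇒   f'(x) = sin(x)
  g(x) = asin(x)   ⇒   g'(x) = 1/sqrt(1 - x^2)
  lim(x→0) f'(x)/g'(x) = lim(x→0) (sin(x))/(1/sqrt(1 - x^2))
  = 0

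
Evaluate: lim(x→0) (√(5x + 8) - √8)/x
This is a standard limit.

Factor or rationalize the expression:
  lim(x→0) (√(5x + 8) - √8)/x = 5·sqrt(2)/8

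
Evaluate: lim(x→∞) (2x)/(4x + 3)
This is an ∞/∞ indeterminate form.

Apply L'Hôpital's rule: differentiate numerator and denominator separately.
  f(x) = 2·x   ⇒   f'(x) = 2
  g(x) = 4·x + 3   ⇒   g'(x) = 4
  lim(x→∞) f'(x)/g'(x) = lim(x→∞) (2)/(4)
  = 1/2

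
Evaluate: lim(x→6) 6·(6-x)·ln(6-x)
This is a 0·∞ indeterminate form.

Rewrite 0·∞ as a quotient (0/0 or ∞/∞ form), then apply L'Hôpital's rule:
  lim(x→6) 6·(6-x)·ln(6-x) = 0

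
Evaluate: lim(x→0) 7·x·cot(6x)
This is a 0·∞ indeterminate form.

Rewrite 0·∞ as a quotient (0/0 or ∞/∞ form), then apply L'Hôpital's rule:
  lim(x→0) 7·x·cot(6x) = 7/6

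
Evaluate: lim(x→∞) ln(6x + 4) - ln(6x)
This is an ∞-∞ indeterminate form.

Combine fractions or rationalize to convert ∞-∞ to 0/0 form:
  lim(x→∞) ln(6x + 4) - ln(6x) = 0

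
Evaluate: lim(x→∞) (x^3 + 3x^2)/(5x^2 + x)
This is an ∞/∞ indeterminate form.

Apply L'Hôpital's rule: differentiate numerator and denominator separately.
  f(x) = x^3 + 3·x^2   ⇒   f'(x) = 3·x^2 + 6·x
  g(x) = 5·x^2 + x   ⇒   g'(x) = 10·x + 1
  lim(x→∞) f'(x)/g'(x) = lim(x→∞) (3·x^2 + 6·x)/(10·x + 1)
  = ∞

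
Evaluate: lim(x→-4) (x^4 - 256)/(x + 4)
This is a standard limit.

Factor or rationalize the expression:
  lim(x→-4) (x^4 - 256)/(x + 4) = -256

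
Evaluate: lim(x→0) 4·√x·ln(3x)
This is a 0·∞ indeterminate form.

Rewrite 0·∞ as a quotient (0/0 or ∞/∞ form), then apply L'Hôpital's rule:
  lim(x→0) 4·√x·ln(3x) = 0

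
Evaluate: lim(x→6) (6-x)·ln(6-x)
This is a 0·∞ indeterminate form.

Rewrite 0·∞ as a quotient (0/0 or ∞/∞ form), then apply L'Hôpital's rule:
  lim(x→6) (6-x)·ln(6-x) = 0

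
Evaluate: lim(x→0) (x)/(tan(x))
This is a 0/0 indeterminate form.

Apply L'Hôpital's rule: differentiate numerator and denominator separately.
  f(x) = x   ⇒   f'(x) = 1
  g(x) = tan(x)   ⇒   g'(x) = tan(x)^2 + 1
  lim(x→0) f'(x)/g'(x) = lim(x→0) (1)/(tan(x)^2 + 1)
  = 1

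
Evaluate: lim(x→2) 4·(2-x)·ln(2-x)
This is a 0·∞ indeterminate form.

Rewrite 0·∞ as a quotient (0/0 or ∞/∞ form), then apply L'Hôpital's rule:
  lim(x→2) 4·(2-x)·ln(2-x) = 0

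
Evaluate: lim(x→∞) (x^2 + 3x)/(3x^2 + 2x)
This is an ∞/∞ indeterminate form.

Apply L'Hôpital's rule: differentiate numerator and denominator separately.
  f(x) = x^2 + 3·x   ⇒   f'(x) = 2·x + 3
  g(x) = 3·x^2 + 2·x   ⇒   g'(x) = 6·x + 2
  lim(x→∞) f'(x)/g'(x) = lim(x→∞) (2·x + 3)/(6·x + 2)
  = 1/3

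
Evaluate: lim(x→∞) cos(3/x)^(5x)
This is an exponential indeterminate form.

For exponential indeterminate forms, take the natural log:
  Let L = lim(x→∞) cos(3/x)^(5x)
  Then ln(L) = lim(x→∞) [exponent × ln(base)]
  Evaluate using L'Hôpital or standard limits, then exponentiate.
  L = 1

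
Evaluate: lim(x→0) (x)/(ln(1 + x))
This is a 0/0 indeterminate form.

Apply L'Hôpital's rule: differentiate numerator and denominator separately.
  f(x) = x   ⇒   f'(x) = 1
  g(x) = ln(x + 1)   ⇒   g'(x) = 1/(x + 1)
  lim(x→0) f'(x)/g'(x) = lim(x→0) (1)/(1/(x + 1))
  = 1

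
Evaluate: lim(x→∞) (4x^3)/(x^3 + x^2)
This is an ∞/∞ indeterminate form.

Apply L'Hôpital's rule: differentiate numerator and denominator separately.
  f(x) = 4·x^3   ⇒   f'(x) = 12·x^2
  g(x) = x^3 + x^2   ⇒   g'(x) = 3·x^2 + 2·x
  lim(x→∞) f'(x)/g'(x) = lim(x→∞) (12·x^2)/(3·x^2 + 2·x)
  = 4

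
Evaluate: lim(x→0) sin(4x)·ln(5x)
This is a 0·∞ indeterminate form.

Rewrite 0·∞ as a quotient (0/0 or ∞/∞ form), then apply L'Hôpital's rule:
  lim(x→0) sin(4x)·ln(5x) = 0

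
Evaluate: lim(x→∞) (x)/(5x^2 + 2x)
This is an ∞/∞ indeterminate form.

Apply L'Hôpital's rule: differentiate numerator and denominator separately.
  f(x) = x   ⇒   f'(x) = 1
  g(x) = 5·x^2 + 2·x   ⇒   g'(x) = 10·x + 2
  lim(x→∞) f'(x)/g'(x) = lim(x→∞) (1)/(10·x + 2)
  = 0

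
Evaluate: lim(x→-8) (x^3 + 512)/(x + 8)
This is a standard limit.

Factor or rationalize the expression:
  lim(x→-8) (x^3 + 512)/(x + 8) = 192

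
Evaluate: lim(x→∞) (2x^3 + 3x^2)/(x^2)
This is an ∞/∞ indeterminate form.

Apply L'Hôpital's rule: differentiate numerator and denominator separately.
  f(x) = 2·x^3 + 3·x^2   ⇒   f'(x) = 6·x^2 + 6·x
  g(x) = x^2   ⇒   g'(x) = 2·x
  lim(x→∞) f'(x)/g'(x) = lim(x→∞) (6·x^2 + 6·x)/(2·x)
  = ∞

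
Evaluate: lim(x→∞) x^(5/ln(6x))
This is an exponential indeterminate form.

For exponential indeterminate forms, take the natural log:
  Let L = lim(x→∞) x^(5/ln(6x))
  Then ln(L) = lim(x→∞) [exponent × ln(base)]
  Evaluate using L'Hôpital or standard limits, then exponentiate.
  L = e^(5)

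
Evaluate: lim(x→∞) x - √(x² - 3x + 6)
This is an ∞-∞ indeterminate form.

Combine fractions or rationalize to convert ∞-∞ to 0/0 form:
  lim(x→∞) x - √(x² - 3x + 6) = 3/2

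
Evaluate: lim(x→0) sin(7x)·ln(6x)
This is a 0·∞ indeterminate form.

Rewrite 0·∞ as a quotient (0/0 or ∞/∞ form), then apply L'Hôpital's rule:
  lim(x→0) sin(7x)·ln(6x) = 0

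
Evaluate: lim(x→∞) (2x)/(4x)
This is an ∞/∞ indeterminate form.

Apply L'Hôpital's rule: differentiate numerator and denominator separately.
  f(x) = 2·x   ⇒   f'(x) = 2
  g(x) = 4·x   ⇒   g'(x) = 4
  lim(x→∞) f'(x)/g'(x) = lim(x→∞) (2)/(4)
  = 1/2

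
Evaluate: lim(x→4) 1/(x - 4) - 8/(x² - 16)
This is an ∞-∞ indeterminate form.

Combine fractions or rationalize to convert ∞-∞ to 0/0 form:
  lim(x→4) 1/(x - 4) - 8/(x² - 16) = 1/8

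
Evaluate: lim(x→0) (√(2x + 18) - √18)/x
This is a standard limit.

Factor or rationalize the expression:
  lim(x→0) (√(2x + 18) - √18)/x = sqrt(2)/6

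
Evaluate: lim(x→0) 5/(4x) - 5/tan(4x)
This is an ∞-∞ indeterminate form.

Combine fractions or rationalize to convert ∞-∞ to 0/0 form:
  lim(x→0) 5/(4x) - 5/tan(4x) = 0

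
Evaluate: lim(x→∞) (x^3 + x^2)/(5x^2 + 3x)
This is an ∞/∞ indeterminate form.

Apply L'Hôpital's rule: differentiate numerator and denominator separately.
  f(x) = x^3 + x^2   ⇒   f'(x) = 3·x^2 + 2·x
  g(x) = 5·x^2 + 3·x   ⇒   g'(x) = 10·x + 3
  lim(x→∞) f'(x)/g'(x) = lim(x→∞) (3·x^2 + 2·x)/(10·x + 3)
  = ∞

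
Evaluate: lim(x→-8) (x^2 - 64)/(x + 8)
This is a standard limit.

Factor or rationalize the expression:
  lim(x→-8) (x^2 - 64)/(x + 8) = -16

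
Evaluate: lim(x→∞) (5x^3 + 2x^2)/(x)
This is an ∞/∞ indeterminate form.

Apply L'Hôpital's rule: differentiate numerator and denominator separately.
  f(x) = 5·x^3 + 2·x^2   ⇒   f'(x) = 15·x^2 + 4·x
  g(x) = x   ⇒   g'(x) = 1
  lim(x→∞) f'(x)/g'(x) = lim(x→∞) (15·x^2 + 4·x)/(1)
  = ∞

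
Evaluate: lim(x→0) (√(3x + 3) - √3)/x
This is a standard limit.

Factor or rationalize the expression:
  lim(x→0) (√(3x + 3) - √3)/x = sqrt(3)/2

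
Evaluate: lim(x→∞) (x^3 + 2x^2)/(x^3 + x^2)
This is an ∞/∞ indeterminate form.

Apply L'Hôpital's rule: differentiate numerator and denominator separately.
  f(x) = x^3 + 2·x^2   ⇒   f'(x) = 3·x^2 + 4·x
  g(x) = x^3 + x^2   ⇒   g'(x) = 3·x^2 + 2·x
  lim(x→∞) f'(x)/g'(x) = lim(x→∞) (3·x^2 + 4·x)/(3·x^2 + 2·x)
  = 1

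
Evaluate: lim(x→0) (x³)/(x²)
This is a 0/0 indeterminate form.

Apply L'Hôpital's rule: differentiate numerator and denominator separately.
  f(x) = x^3   ⇒   f'(x) = 3·x^2
  g(x) = x^2   ⇒   g'(x) = 2·x
  lim(x→0) f'(x)/g'(x) = lim(x→0) (3·x^2)/(2·x)
  = 0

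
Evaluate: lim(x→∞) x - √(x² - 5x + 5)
This is an ∞-∞ indeterminate form.

Combine fractions or rationalize to convert ∞-∞ to 0/0 form:
  lim(x→∞) x - √(x² - 5x + 5) = 5/2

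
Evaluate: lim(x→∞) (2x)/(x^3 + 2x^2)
This is an ∞/∞ indeterminate form.

Apply L'Hôpital's rule: differentiate numerator and denominator separately.
  f(x) = 2·x   ⇒   f'(x) = 2
  g(x) = x^3 + 2·x^2   ⇒   g'(x) = 3·x^2 + 4·x
  lim(x→∞) f'(x)/g'(x) = lim(x→∞) (2)/(3·x^2 + 4·x)
  = 0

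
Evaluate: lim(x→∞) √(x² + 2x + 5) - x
This is an ∞-∞ indeterminate form.

Combine fractions or rationalize to convert ∞-∞ to 0/0 form:
  lim(x→∞) √(x² + 2x + 5) - x = 1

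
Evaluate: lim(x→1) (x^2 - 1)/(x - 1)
This is a standard limit.

Factor or rationalize the expression:
  lim(x→1) (x^2 - 1)/(x - 1) = 2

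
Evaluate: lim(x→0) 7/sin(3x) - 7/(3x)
This is an ∞-∞ indeterminate form.

Combine fractions or rationalize to convert ∞-∞ to 0/0 form:
  lim(x→0) 7/sin(3x) - 7/(3x) = 0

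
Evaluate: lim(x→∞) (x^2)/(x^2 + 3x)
This is an ∞/∞ indeterminate form.

Apply L'Hôpital's rule: differentiate numerator and denominator separately.
  f(x) = x^2   ⇒   f'(x) = 2·x
  g(x) = x^2 + 3·x   ⇒   g'(x) = 2·x + 3
  lim(x→∞) f'(x)/g'(x) = lim(x→∞) (2·x)/(2·x + 3)
  = 1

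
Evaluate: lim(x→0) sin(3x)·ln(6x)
This is a 0·∞ indeterminate form.

Rewrite 0·∞ as a quotient (0/0 or ∞/∞ form), then apply L'Hôpital's rule:
  lim(x→0) sin(3x)·ln(6x) = 0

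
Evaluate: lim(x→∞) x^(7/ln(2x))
This is an exponential indeterminate form.

For exponential indeterminate forms, take the natural log:
  Let L = lim(x→∞) x^(7/ln(2x))
  Then ln(L) = lim(x→∞) [exponent × ln(base)]
  Evaluate using L'Hôpital or standard limits, then exponentiate.
  L = e^(7)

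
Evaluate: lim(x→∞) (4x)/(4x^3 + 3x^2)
This is an ∞/∞ indeterminate form.

Apply L'Hôpital's rule: differentiate numerator and denominator separately.
  f(x) = 4·x   ⇒   f'(x) = 4
  g(x) = 4·x^3 + 3·x^2   ⇒   g'(x) = 12·x^2 + 6·x
  lim(x→∞) f'(x)/g'(x) = lim(x→∞) (4)/(12·x^2 + 6·x)
  = 0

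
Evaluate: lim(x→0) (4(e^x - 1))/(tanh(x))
This is a 0/0 indeterminate form.

Apply L'Hôpital's rule: differentiate numerator and denominator separately.
  f(x) = 4·e^(x) - 4   ⇒   f'(x) = 4·e^(x)
  g(x) = tanh(x)   ⇒   g'(x) = 1 - tanh(x)^2
  lim(x→0) f'(x)/g'(x) = lim(x→0) (4·e^(x))/(1 - tanh(x)^2)
  = 4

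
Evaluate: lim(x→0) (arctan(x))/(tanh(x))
This is a 0/0 indeterminate form.

Apply L'Hôpital's rule: differentiate numerator and denominator separately.
  f(x) = atan(x)   ⇒   f'(x) = 1/(x^2 + 1)
  g(x) = tanh(x)   ⇒   g'(x) = 1 - tanh(x)^2
  lim(x→0) f'(x)/g'(x) = lim(x→0) (1/(x^2 + 1))/(1 - tanh(x)^2)
  = 1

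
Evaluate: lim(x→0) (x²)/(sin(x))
This is a 0/0 indeterminate form.

Apply L'Hôpital's rule: differentiate numerator and denominator separately.
  f(x) = x^2   ⇒   f'(x) = 2·x
  g(x) = sin(x)   ⇒   g'(x) = cos(x)
  lim(x→0) f'(x)/g'(x) = lim(x→0) (2·x)/(cos(x))
  = 0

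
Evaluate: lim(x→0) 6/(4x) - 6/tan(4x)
This is an ∞-∞ indeterminate form.

Combine fractions or rationalize to convert ∞-∞ to 0/0 form:
  lim(x→0) 6/(4x) - 6/tan(4x) = 0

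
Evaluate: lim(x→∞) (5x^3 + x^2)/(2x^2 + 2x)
This is an ∞/∞ indeterminate form.

Apply L'Hôpital's rule: differentiate numerator and denominator separately.
  f(x) = 5·x^3 + x^2   ⇒   f'(x) = 15·x^2 + 2·x
  g(x) = 2·x^2 + 2·x   ⇒   g'(x) = 4·x + 2
  lim(x→∞) f'(x)/g'(x) = lim(x→∞) (15·x^2 + 2·x)/(4·x + 2)
  = ∞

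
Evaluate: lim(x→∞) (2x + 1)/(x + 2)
This is an ∞/∞ indeterminate form.

Apply L'Hôpital's rule: differentiate numerator and denominator separately.
  f(x) = 2·x + 1   ⇒   f'(x) = 2
  g(x) = x + 2   ⇒   g'(x) = 1
  lim(x→∞) f'(x)/g'(x) = lim(x→∞) (2)/(1)
  = 2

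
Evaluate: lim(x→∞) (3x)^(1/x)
This is an exponential indeterminate form.

For exponential indeterminate forms, take the natural log:
  Let L = lim(x→∞) (3x)^(1/x)
  Then ln(L) = lim(x→∞) [exponent × ln(base)]
  Evaluate using L'Hôpital or standard limits, then exponentiate.
  L = 1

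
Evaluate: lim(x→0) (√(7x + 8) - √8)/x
This is a standard limit.

Factor or rationalize the expression:
  lim(x→0) (√(7x + 8) - √8)/x = 7·sqrt(2)/8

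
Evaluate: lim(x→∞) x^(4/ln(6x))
This is an exponential indeterminate form.

For exponential indeterminate forms, take the natural log:
  Let L = lim(x→∞) x^(4/ln(6x))
  Then ln(L) = lim(x→∞) [exponent × ln(base)]
  Evaluate using L'Hôpital or standard limits, then exponentiate.
  L = e^(4)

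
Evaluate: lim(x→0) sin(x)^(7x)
This is an exponential indeterminate form.

For exponential indeterminate forms, take the natural log:
  Let L = lim(x→0) sin(x)^(7x)
  Then ln(L) = lim(x→0) [exponent × ln(base)]
  Evaluate using L'Hôpital or standard limits, then exponentiate.
  L = 1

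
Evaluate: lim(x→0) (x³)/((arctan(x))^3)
This is a 0/0 indeterminate form.

Apply L'Hôpital's rule: differentiate numerator and denominator separately.
  f(x) = x^3   ⇒   f'(x) = 3·x^2
  g(x) = atan(x)^3   ⇒   g'(x) = 3·atan(x)^2/(x^2 + 1)
  lim(x→0) f'(x)/g'(x) = lim(x→0) (3·x^2)/(3·atan(x)^2/(x^2 + 1))
  = 1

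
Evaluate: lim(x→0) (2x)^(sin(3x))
This is an exponential indeterminate form.

For exponential indeterminate forms, take the natural log:
  Let L = lim(x→0) (2x)^(sin(3x))
  Then ln(L) = lim(x→0) [exponent × ln(base)]
  Evaluate using L'Hôpital or standard limits, then exponentiate.
  L = 1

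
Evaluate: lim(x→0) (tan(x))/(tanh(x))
This is a 0/0 indeterminate form.

Apply L'Hôpital's rule: differentiate numerator and denominator separately.
  f(x) = tan(x)   ⇒   f'(x) = tan(x)^2 + 1
  g(x) = tanh(x)   ⇒   g'(x) = 1 - tanh(x)^2
  lim(x→0) f'(x)/g'(x) = lim(x→0) (tan(x)^2 + 1)/(1 - tanh(x)^2)
  = 1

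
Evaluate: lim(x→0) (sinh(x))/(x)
This is a 0/0 indeterminate form.

Apply L'Hôpital's rule: differentiate numerator and denominator separately.
  f(x) = sinh(x)   ⇒   f'(x) = cosh(x)
  g(x) = x   ⇒   g'(x) = 1
  lim(x→0) f'(x)/g'(x) = lim(x→0) (cosh(x))/(1)
  = 1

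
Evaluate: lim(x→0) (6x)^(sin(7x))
This is an exponential indeterminate form.

For exponential indeterminate forms, take the natural log:
  Let L = lim(x→0) (6x)^(sin(7x))
  Then ln(L) = lim(x→0) [exponent × ln(base)]
  Evaluate using L'Hôpital or standard limits, then exponentiate.
  L = 1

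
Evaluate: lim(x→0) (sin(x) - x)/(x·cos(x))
This is a 0/0 indeterminate form.

Apply L'Hôpital's rule: differentiate numerator and denominator separately.
  f(x) = -x + sin(x)   ⇒   f'(x) = cos(x) - 1
  g(x) = x·cos(x)   ⇒   g'(x) = -x·sin(x) + cos(x)
  lim(x→0) f'(x)/g'(x) = lim(x→0) (cos(x) - 1)/(-x·sin(x) + cos(x))
  = 0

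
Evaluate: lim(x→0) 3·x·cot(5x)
This is a 0·∞ indeterminate form.

Rewrite 0·∞ as a quotient (0/0 or ∞/∞ form), then apply L'Hôpital's rule:
  lim(x→0) 3·x·cot(5x) = 3/5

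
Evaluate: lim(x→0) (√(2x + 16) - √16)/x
This is a standard limit.

Factor or rationalize the expression:
  lim(x→0) (√(2x + 16) - √16)/x = 1/4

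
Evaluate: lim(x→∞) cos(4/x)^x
This is an exponential indeterminate form.

For exponential indeterminate forms, take the natural log:
  Let L = lim(x→∞) cos(4/x)^x
  Then ln(L) = lim(x→∞) [exponent × ln(base)]
  Evaluate using L'Hôpital or standard limits, then exponentiate.
  L = 1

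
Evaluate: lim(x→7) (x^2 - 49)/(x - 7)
This is a standard limit.

Factor or rationalize the expression:
  lim(x→7) (x^2 - 49)/(x - 7) = 14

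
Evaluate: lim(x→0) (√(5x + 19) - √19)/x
This is a standard limit.

Factor or rationalize the expression:
  lim(x→0) (√(5x + 19) - √19)/x = 5·sqrt(19)/38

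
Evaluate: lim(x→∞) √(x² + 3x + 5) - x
This is an ∞-∞ indeterminate form.

Combine fractions or rationalize to convert ∞-∞ to 0/0 form:
  lim(x→∞) √(x² + 3x + 5) - x = 3/2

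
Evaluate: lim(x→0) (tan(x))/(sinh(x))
This is a 0/0 indeterminate form.

Apply L'Hôpital's rule: differentiate numerator and denominator separately.
  f(x) = tan(x)   ⇒   f'(x) = tan(x)^2 + 1
  g(x) = sinh(x)   ⇒   g'(x) = cosh(x)
  lim(x→0) f'(x)/g'(x) = lim(x→0) (tan(x)^2 + 1)/(cosh(x))
  = 1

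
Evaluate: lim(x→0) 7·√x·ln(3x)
This is a 0·∞ indeterminate form.

Rewrite 0·∞ as a quotient (0/0 or ∞/∞ form), then apply L'Hôpital's rule:
  lim(x→0) 7·√x·ln(3x) = 0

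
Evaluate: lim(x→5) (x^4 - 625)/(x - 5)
This is a standard limit.

Factor or rationalize the expression:
  lim(x→5) (x^4 - 625)/(x - 5) = 500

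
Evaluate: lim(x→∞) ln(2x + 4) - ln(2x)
This is an ∞-∞ indeterminate form.

Combine fractions or rationalize to convert ∞-∞ to 0/0 form:
  lim(x→∞) ln(2x + 4) - ln(2x) = 0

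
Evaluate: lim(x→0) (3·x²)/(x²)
This is a 0/0 indeterminate form.

Apply L'Hôpital's rule: differentiate numerator and denominator separately.
  f(x) = 3·x^2   ⇒   f'(x) = 6·x
  g(x) = x^2   ⇒   g'(x) = 2·x
  lim(x→0) f'(x)/g'(x) = lim(x→0) (6·x)/(2·x)
  = 3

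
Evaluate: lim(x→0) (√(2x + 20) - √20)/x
This is a standard limit.

Factor or rationalize the expression:
  lim(x→0) (√(2x + 20) - √20)/x = sqrt(5)/10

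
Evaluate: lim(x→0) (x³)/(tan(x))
This is a 0/0 indeterminate form.

Apply L'Hôpital's rule: differentiate numerator and denominator separately.
  f(x) = x^3   ⇒   f'(x) = 3·x^2
  g(x) = tan(x)   ⇒   g'(x) = tan(x)^2 + 1
  lim(x→0) f'(x)/g'(x) = lim(x→0) (3·x^2)/(tan(x)^2 + 1)
  = 0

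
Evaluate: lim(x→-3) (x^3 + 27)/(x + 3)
This is a standard limit.

Factor or rationalize the expression:
  lim(x→-3) (x^3 + 27)/(x + 3) = 27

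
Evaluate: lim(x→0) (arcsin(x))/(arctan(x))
This is a 0/0 indeterminate form.

Apply L'Hôpital's rule: differentiate numerator and denominator separately.
  f(x) = asin(x)   ⇒   f'(x) = 1/sqrt(1 - x^2)
  g(x) = atan(x)   ⇒   g'(x) = 1/(x^2 + 1)
  lim(x→0) f'(x)/g'(x) = lim(x→0) (1/sqrt(1 - x^2))/(1/(x^2 + 1))
  = 1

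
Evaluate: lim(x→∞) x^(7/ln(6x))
This is an exponential indeterminate form.

For exponential indeterminate forms, take the natural log:
  Let L = lim(x→∞) x^(7/ln(6x))
  Then ln(L) = lim(x→∞) [exponent × ln(base)]
  Evaluate using L'Hôpital or standard limits, then exponentiate.
  L = e^(7)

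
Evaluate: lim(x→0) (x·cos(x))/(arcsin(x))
This is a 0/0 indeterminate form.

Apply L'Hôpital's rule: differentiate numerator and denominator separately.
  f(x) = x·cos(x)   ⇒   f'(x) = -x·sin(x) + cos(x)
  g(x) = asin(x)   ⇒   g'(x) = 1/sqrt(1 - x^2)
  lim(x→0) f'(x)/g'(x) = lim(x→0) (-x·sin(x) + cos(x))/(1/sqrt(1 - x^2))
  = 1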